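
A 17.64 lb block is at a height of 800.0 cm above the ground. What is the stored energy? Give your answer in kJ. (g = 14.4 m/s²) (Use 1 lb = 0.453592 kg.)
Convert to SI: m = 8.00136 kg, h = 8.0 m
PE = mgh = (8.00136)(14.4)(8.0) = 921.757 J = 0.9218 kJ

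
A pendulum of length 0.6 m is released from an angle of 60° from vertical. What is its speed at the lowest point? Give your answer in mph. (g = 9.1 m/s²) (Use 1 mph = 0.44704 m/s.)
h = L(1 − cosθ) = 0.6(1 − cos60°) = 0.3 m
v = √(2gh) = √(2·9.1·0.3) = 2.33666 m/s = 5.227 mph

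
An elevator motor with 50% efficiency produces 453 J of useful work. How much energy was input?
W_in = W_out/η = 453/0.5 = 906.0 J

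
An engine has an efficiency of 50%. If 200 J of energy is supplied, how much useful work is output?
W_out = η·W_in = 0.5·200 = 100.0 J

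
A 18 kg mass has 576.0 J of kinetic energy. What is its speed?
v = √(2·KE/m) = √(2·576.0/18) = 8.0 m/s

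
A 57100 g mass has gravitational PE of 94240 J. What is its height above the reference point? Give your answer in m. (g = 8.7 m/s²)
Convert to SI: m = 57.1 kg, PE = 94240.0 J
h = PE/(mg) = 94240.0/(57.1·8.7) = 189.7 m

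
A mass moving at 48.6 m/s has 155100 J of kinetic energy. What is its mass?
m = 2·KE/v² = 2·155100/(48.6)² = 131.3 kg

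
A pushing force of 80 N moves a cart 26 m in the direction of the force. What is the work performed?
W = F·d = (80)(26) = 2080 J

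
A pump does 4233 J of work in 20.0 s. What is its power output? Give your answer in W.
P = W/t = 4233.0/20.0 = 211.7 W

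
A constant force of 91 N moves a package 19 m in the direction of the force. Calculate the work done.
W = F·d = (91)(19) = 1729 J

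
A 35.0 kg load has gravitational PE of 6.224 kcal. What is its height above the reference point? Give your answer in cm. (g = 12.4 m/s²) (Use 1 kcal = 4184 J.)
Convert to SI: m = 35.0 kg, PE = 26041.2 J
h = PE/(mg) = 26041.2/(35.0·12.4) = 60.0028 m = 6000 cm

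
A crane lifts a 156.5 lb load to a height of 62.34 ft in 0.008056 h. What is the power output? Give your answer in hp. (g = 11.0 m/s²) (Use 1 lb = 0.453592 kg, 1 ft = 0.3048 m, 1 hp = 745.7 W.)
Convert to SI: m = 70.9871 kg, h = 19.0012 m, t = 29.0016 s
P = mgh/t = (70.9871)(11.0)(19.0012)/29.0016 = 511.602 W = 0.6861 hp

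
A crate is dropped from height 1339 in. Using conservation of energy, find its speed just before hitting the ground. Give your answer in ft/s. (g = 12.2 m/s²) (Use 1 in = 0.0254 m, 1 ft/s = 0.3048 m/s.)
Convert to SI: h = 34.0106 m
mgh = ½mv² ⇒ v = √(2gh) = √(2·12.2·34.0106) = 28.8073 m/s = 94.51 ft/s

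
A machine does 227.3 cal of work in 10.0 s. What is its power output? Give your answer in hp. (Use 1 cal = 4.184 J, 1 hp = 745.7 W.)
Convert to SI: W = 951.023 J, t = 10.0 s
P = W/t = 951.023/10.0 = 95.1023 W = 0.1275 hp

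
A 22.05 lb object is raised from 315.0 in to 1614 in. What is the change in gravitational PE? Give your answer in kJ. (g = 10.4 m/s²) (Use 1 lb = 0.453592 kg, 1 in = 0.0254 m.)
Convert to SI: m = 10.0017 kg, Δh = 32.9946 m
ΔPE = mgΔh = (10.0017)(10.4)(32.9946) = 3432.02 J = 3.432 kJ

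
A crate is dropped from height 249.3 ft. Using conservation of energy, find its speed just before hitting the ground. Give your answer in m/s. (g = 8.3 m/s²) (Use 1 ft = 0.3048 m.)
Convert to SI: h = 75.9866 m
mgh = ½mv² ⇒ v = √(2gh) = √(2·8.3·75.9866) = 35.52 m/s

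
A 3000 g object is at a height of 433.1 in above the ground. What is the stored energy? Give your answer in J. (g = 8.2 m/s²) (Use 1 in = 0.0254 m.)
Convert to SI: m = 3.0 kg, h = 11.0007 m
PE = mgh = (3.0)(8.2)(11.0007) = 270.6 J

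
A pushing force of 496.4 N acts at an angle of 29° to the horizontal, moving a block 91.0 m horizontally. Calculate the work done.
W = F·d·cosθ = (496.4)(91.0)cos(29°) = 39510 J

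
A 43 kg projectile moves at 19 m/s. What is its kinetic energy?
KE = ½mv² = ½(43)(19)² = 7761.5 J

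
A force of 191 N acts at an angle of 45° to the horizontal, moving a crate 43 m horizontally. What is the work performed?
W = F·d·cosθ = (191)(43)cos(45°) = 5807 J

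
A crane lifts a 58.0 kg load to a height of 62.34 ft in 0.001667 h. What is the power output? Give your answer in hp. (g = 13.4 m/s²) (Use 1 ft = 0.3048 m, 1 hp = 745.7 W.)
Convert to SI: m = 58.0 kg, h = 19.0012 m, t = 6.0012 s
P = mgh/t = (58.0)(13.4)(19.0012)/6.0012 = 2460.8 W = 3.3 hp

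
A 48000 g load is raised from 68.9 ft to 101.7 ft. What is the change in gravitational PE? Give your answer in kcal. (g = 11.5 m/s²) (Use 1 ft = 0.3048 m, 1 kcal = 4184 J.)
Convert to SI: m = 48.0 kg, Δh = 9.99744 m
ΔPE = mgΔh = (48.0)(11.5)(9.99744) = 5518.59 J = 1.319 kcal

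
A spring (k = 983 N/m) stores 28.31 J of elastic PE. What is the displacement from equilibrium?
x = √(2·PE/k) = √(2·28.31/983) = 0.24 m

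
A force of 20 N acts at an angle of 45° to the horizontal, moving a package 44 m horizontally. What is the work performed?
W = F·d·cosθ = (20)(44)cos(45°) = 622.3 J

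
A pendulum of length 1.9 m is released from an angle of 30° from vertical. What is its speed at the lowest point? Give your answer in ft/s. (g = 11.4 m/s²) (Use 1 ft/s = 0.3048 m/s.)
h = L(1 − cosθ) = 1.9(1 − cos30°) = 0.254552 m
v = √(2gh) = √(2·11.4·0.254552) = 2.4091 m/s = 7.904 ft/s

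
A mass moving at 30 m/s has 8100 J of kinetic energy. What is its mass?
m = 2·KE/v² = 2·8100/(30)² = 18.0 kg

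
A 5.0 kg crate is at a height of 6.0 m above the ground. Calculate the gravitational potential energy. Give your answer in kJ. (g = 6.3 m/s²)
PE = mgh = (5.0)(6.3)(6.0) = 189.0 J = 0.189 kJ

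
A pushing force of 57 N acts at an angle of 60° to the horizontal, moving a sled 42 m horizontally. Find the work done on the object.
W = F·d·cosθ = (57)(42)cos(60°) = 1197 J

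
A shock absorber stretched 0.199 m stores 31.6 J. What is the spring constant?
k = 2·PE/x² = 2·31.6/(0.199)² = 1596 N/m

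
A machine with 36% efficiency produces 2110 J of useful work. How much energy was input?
W_in = W_out/η = 2110/0.36 = 5861 J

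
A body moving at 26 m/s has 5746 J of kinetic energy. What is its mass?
m = 2·KE/v² = 2·5746/(26)² = 17.0 kg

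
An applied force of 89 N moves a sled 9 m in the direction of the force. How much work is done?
W = F·d = (89)(9) = 801.0 J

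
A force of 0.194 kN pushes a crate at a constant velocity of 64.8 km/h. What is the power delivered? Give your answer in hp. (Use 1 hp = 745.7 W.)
Convert to SI: F = 194.0 N, v = 18.0 m/s
P = Fv = (194.0)(18.0) = 3492.0 W = 4.683 hp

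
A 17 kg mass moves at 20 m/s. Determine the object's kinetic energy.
KE = ½mv² = ½(17)(20)² = 3400.0 J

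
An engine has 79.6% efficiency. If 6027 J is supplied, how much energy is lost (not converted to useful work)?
W_lost = W_in(1 − η) = 6027·(1 − 0.796) = 1230 J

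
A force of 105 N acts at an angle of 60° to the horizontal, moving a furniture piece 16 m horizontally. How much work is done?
W = F·d·cosθ = (105)(16)cos(60°) = 840.0 J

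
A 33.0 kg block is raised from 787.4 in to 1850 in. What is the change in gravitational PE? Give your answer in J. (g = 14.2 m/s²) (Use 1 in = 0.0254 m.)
Convert to SI: m = 33.0 kg, Δh = 26.99 m
ΔPE = mgΔh = (33.0)(14.2)(26.99) = 12650 J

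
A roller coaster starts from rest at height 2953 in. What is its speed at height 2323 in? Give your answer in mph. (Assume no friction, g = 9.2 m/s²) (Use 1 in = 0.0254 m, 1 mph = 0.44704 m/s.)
Convert to SI: h₁−h₂ = 16.002 m
mgh₁ = mgh₂ + ½mv² ⇒ v = √(2g(h₁−h₂)) = √(2·9.2·16.002) = 17.1592 m/s = 38.38 mph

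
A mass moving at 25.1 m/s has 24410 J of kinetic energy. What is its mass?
m = 2·KE/v² = 2·24410/(25.1)² = 77.49 kg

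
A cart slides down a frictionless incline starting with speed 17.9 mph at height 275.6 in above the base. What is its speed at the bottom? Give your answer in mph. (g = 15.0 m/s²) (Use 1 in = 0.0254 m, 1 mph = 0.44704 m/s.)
Convert to SI: v₀ = 8.00202 m/s, h = 7.00024 m
½mv₀² + mgh = ½mv² ⇒ v = √(v₀² + 2gh) = √(8.00202² + 2·15.0·7.00024) = 16.5541 m/s = 37.03 mph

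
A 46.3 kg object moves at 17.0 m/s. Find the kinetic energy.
KE = ½mv² = ½(46.3)(17.0)² = 6690 J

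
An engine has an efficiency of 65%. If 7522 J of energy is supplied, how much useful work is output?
W_out = η·W_in = 0.65·7522 = 4889.3 J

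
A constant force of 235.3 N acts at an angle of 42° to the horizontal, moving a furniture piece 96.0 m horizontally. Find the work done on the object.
W = F·d·cosθ = (235.3)(96.0)cos(42°) = 16790 J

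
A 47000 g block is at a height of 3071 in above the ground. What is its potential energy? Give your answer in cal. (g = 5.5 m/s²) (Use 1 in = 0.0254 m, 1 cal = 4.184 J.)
Convert to SI: m = 47.0 kg, h = 78.0034 m
PE = mgh = (47.0)(5.5)(78.0034) = 20163.9 J = 4819 cal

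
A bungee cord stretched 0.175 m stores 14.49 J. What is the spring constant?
k = 2·PE/x² = 2·14.49/(0.175)² = 946.3 N/m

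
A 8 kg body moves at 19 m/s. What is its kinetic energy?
KE = ½mv² = ½(8)(19)² = 1444.0 J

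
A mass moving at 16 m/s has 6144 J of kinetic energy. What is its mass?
m = 2·KE/v² = 2·6144/(16)² = 48.0 kg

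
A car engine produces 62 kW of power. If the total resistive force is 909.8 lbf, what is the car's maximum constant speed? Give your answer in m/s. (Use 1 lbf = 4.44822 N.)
Convert to SI: F = 4046.99 N
P = Fv ⇒ v = P/F = 62000 W/4046.99 N = 15.32 m/s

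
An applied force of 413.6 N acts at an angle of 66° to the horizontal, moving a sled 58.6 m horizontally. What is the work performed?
W = F·d·cosθ = (413.6)(58.6)cos(66°) = 9858 J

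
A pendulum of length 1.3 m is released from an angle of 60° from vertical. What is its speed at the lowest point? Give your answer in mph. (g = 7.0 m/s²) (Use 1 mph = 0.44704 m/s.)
h = L(1 − cosθ) = 1.3(1 − cos60°) = 0.65 m
v = √(2gh) = √(2·7.0·0.65) = 3.01662 m/s = 6.748 mph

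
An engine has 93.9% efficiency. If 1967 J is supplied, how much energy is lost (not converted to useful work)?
W_lost = W_in(1 − η) = 1967·(1 − 0.939) = 120.0 J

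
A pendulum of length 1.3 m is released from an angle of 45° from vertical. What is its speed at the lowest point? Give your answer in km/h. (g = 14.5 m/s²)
h = L(1 − cosθ) = 1.3(1 − cos45°) = 0.380761 m
v = √(2gh) = √(2·14.5·0.380761) = 3.32296 m/s = 11.96 km/h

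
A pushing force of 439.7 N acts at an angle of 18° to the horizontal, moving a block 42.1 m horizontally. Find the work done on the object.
W = F·d·cosθ = (439.7)(42.1)cos(18°) = 17610 J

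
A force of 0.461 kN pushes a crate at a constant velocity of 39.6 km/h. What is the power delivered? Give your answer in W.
Convert to SI: F = 461.0 N, v = 11.0 m/s
P = Fv = (461.0)(11.0) = 5071 W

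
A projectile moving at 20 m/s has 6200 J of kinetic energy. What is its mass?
m = 2·KE/v² = 2·6200/(20)² = 31.0 kg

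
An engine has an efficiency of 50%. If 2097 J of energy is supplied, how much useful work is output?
W_out = η·W_in = 0.5·2097 = 1048.5 J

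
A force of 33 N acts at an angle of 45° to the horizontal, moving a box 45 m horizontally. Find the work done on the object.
W = F·d·cosθ = (33)(45)cos(45°) = 1050 J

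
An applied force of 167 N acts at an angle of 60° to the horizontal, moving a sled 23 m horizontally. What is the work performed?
W = F·d·cosθ = (167)(23)cos(60°) = 1921 J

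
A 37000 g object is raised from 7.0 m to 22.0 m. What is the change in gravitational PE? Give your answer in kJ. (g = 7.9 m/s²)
Convert to SI: m = 37.0 kg, Δh = 15.0 m
ΔPE = mgΔh = (37.0)(7.9)(15.0) = 4384.5 J = 4.385 kJ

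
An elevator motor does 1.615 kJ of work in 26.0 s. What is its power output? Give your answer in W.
Convert to SI: W = 1615.0 J, t = 26.0 s
P = W/t = 1615.0/26.0 = 62.12 W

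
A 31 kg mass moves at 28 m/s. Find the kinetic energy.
KE = ½mv² = ½(31)(28)² = 12152.0 J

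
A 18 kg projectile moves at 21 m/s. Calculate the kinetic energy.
KE = ½mv² = ½(18)(21)² = 3969.0 J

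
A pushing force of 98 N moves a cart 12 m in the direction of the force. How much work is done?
W = F·d = (98)(12) = 1176 J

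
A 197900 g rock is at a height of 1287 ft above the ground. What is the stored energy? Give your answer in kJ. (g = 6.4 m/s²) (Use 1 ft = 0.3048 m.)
Convert to SI: m = 197.9 kg, h = 392.278 m
PE = mgh = (197.9)(6.4)(392.278) = 496843 J = 496.8 kJ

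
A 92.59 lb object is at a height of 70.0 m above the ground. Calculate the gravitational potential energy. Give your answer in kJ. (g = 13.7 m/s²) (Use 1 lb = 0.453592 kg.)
Convert to SI: m = 41.9981 kg, h = 70.0 m
PE = mgh = (41.9981)(13.7)(70.0) = 40276.2 J = 40.28 kJ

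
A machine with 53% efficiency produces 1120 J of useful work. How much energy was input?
W_in = W_out/η = 1120/0.53 = 2113 J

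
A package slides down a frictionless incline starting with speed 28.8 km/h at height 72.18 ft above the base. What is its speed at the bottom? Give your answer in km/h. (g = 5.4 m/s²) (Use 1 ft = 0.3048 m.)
Convert to SI: v₀ = 8.0 m/s, h = 22.0005 m
½mv₀² + mgh = ½mv² ⇒ v = √(v₀² + 2gh) = √(8.0² + 2·5.4·22.0005) = 17.3668 m/s = 62.52 km/h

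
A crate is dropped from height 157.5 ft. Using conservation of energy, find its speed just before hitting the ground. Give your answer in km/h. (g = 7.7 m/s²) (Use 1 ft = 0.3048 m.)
Convert to SI: h = 48.006 m
mgh = ½mv² ⇒ v = √(2gh) = √(2·7.7·48.006) = 27.1899 m/s = 97.88 km/h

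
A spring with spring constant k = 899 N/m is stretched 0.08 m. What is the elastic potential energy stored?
PE = ½kx² = ½(899)(0.08)² = 2.877 J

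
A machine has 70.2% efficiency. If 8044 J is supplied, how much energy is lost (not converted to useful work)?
W_lost = W_in(1 − η) = 8044·(1 − 0.702) = 2397 J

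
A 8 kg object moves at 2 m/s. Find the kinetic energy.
KE = ½mv² = ½(8)(2)² = 16.0 J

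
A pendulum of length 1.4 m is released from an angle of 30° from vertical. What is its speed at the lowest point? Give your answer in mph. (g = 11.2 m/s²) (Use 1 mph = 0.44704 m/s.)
h = L(1 − cosθ) = 1.4(1 − cos30°) = 0.187564 m
v = √(2gh) = √(2·11.2·0.187564) = 2.04974 m/s = 4.585 mph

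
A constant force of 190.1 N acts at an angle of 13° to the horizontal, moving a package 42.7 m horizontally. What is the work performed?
W = F·d·cosθ = (190.1)(42.7)cos(13°) = 7909 J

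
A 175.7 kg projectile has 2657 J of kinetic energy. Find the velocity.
v = √(2·KE/m) = √(2·2657/175.7) = 5.5 m/s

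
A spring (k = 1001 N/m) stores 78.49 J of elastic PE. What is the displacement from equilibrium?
x = √(2·PE/k) = √(2·78.49/1001) = 0.396 m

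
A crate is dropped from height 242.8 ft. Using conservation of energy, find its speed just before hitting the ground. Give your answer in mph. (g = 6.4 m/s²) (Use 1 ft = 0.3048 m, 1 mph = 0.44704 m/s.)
Convert to SI: h = 74.0054 m
mgh = ½mv² ⇒ v = √(2gh) = √(2·6.4·74.0054) = 30.7777 m/s = 68.85 mph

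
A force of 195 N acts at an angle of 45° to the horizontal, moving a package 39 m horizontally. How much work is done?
W = F·d·cosθ = (195)(39)cos(45°) = 5378 J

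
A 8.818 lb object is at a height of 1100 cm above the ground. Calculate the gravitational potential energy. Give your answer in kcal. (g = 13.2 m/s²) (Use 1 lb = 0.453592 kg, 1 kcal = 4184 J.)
Convert to SI: m = 3.99977 kg, h = 11.0 m
PE = mgh = (3.99977)(13.2)(11.0) = 580.767 J = 0.1388 kcal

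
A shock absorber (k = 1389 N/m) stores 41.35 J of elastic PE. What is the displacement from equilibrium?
x = √(2·PE/k) = √(2·41.35/1389) = 0.244 m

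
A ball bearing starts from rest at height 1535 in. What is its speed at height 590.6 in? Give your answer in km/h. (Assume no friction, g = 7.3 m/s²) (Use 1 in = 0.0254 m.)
Convert to SI: h₁−h₂ = 23.9878 m
mgh₁ = mgh₂ + ½mv² ⇒ v = √(2g(h₁−h₂)) = √(2·7.3·23.9878) = 18.7142 m/s = 67.37 km/h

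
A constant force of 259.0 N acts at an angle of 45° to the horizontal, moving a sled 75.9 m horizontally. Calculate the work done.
W = F·d·cosθ = (259.0)(75.9)cos(45°) = 13900 J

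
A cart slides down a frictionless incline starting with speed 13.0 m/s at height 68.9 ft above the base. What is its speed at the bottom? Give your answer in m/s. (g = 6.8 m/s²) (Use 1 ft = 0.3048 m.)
Convert to SI: v₀ = 13.0 m/s, h = 21.0007 m
½mv₀² + mgh = ½mv² ⇒ v = √(v₀² + 2gh) = √(13.0² + 2·6.8·21.0007) = 21.32 m/s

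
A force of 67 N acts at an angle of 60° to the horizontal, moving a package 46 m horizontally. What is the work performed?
W = F·d·cosθ = (67)(46)cos(60°) = 1541 J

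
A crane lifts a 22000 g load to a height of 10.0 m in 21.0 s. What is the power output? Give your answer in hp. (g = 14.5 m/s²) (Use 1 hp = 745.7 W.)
Convert to SI: m = 22.0 kg, h = 10.0 m, t = 21.0 s
P = mgh/t = (22.0)(14.5)(10.0)/21.0 = 151.905 W = 0.2037 hp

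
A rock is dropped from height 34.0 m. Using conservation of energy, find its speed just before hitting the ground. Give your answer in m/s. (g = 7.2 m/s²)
mgh = ½mv² ⇒ v = √(2gh) = √(2·7.2·34.0) = 22.13 m/s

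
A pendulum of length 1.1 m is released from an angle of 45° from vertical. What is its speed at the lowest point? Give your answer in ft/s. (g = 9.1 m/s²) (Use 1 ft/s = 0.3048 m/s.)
h = L(1 − cosθ) = 1.1(1 − cos45°) = 0.322183 m
v = √(2gh) = √(2·9.1·0.322183) = 2.42151 m/s = 7.945 ft/s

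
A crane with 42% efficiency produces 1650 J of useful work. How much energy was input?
W_in = W_out/η = 1650/0.42 = 3929 J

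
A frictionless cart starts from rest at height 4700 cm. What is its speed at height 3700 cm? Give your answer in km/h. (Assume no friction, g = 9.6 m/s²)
Convert to SI: h₁−h₂ = 10.0 m
mgh₁ = mgh₂ + ½mv² ⇒ v = √(2g(h₁−h₂)) = √(2·9.6·10.0) = 13.8564 m/s = 49.88 km/h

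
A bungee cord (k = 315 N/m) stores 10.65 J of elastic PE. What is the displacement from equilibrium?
x = √(2·PE/k) = √(2·10.65/315) = 0.26 m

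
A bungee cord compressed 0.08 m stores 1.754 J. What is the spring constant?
k = 2·PE/x² = 2·1.754/(0.08)² = 548.1 N/m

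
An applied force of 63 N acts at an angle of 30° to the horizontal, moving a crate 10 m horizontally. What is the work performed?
W = F·d·cosθ = (63)(10)cos(30°) = 545.6 J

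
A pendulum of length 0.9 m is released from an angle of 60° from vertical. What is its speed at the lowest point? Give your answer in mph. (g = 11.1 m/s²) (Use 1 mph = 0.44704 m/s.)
h = L(1 − cosθ) = 0.9(1 − cos60°) = 0.45 m
v = √(2gh) = √(2·11.1·0.45) = 3.1607 m/s = 7.07 mph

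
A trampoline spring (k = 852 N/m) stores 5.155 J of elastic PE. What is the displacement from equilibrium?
x = √(2·PE/k) = √(2·5.155/852) = 0.11 m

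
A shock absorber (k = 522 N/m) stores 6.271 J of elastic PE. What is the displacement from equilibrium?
x = √(2·PE/k) = √(2·6.271/522) = 0.155 m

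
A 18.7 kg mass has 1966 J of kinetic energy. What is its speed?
v = √(2·KE/m) = √(2·1966/18.7) = 14.5 m/s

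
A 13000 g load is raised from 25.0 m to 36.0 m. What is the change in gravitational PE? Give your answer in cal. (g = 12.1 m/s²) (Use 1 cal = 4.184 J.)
Convert to SI: m = 13.0 kg, Δh = 11.0 m
ΔPE = mgΔh = (13.0)(12.1)(11.0) = 1730.3 J = 413.6 cal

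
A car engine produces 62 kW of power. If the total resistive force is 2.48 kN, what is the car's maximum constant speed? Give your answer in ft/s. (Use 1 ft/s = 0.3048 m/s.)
Convert to SI: F = 2480.0 N
P = Fv ⇒ v = P/F = 62000 W/2480.0 N = 25.0 m/s = 82.02 ft/s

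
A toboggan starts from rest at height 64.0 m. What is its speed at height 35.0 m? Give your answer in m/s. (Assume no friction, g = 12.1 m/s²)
mgh₁ = mgh₂ + ½mv² ⇒ v = √(2g(h₁−h₂)) = √(2·12.1·29.0) = 26.49 m/s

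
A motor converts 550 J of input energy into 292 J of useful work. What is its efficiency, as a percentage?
η = W_out/W_in = 292/550 = 53.09%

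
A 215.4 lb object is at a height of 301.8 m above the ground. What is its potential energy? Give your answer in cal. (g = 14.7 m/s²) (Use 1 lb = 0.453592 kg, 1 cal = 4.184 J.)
Convert to SI: m = 97.7037 kg, h = 301.8 m
PE = mgh = (97.7037)(14.7)(301.8) = 433459 J = 103600 cal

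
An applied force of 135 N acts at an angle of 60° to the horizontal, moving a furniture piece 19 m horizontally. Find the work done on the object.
W = F·d·cosθ = (135)(19)cos(60°) = 1283 J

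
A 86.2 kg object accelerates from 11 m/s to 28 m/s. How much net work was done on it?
W = ΔKE = ½m(v₂² − v₁²) = ½(86.2)(28² − 11²) = 28575.3 J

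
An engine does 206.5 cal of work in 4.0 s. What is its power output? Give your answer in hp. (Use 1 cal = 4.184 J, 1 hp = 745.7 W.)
Convert to SI: W = 863.996 J, t = 4.0 s
P = W/t = 863.996/4.0 = 215.999 W = 0.2897 hp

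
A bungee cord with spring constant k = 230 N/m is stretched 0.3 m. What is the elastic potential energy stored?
PE = ½kx² = ½(230)(0.3)² = 10.35 J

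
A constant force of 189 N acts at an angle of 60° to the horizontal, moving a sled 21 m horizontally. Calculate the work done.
W = F·d·cosθ = (189)(21)cos(60°) = 1985 J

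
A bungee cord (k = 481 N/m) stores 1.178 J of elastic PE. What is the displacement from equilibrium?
x = √(2·PE/k) = √(2·1.178/481) = 0.06999 m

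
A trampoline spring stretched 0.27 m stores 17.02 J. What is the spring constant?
k = 2·PE/x² = 2·17.02/(0.27)² = 466.9 N/m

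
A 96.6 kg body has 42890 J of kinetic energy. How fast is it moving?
v = √(2·KE/m) = √(2·42890/96.6) = 29.8 m/s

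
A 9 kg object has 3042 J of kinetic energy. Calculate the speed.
v = √(2·KE/m) = √(2·3042/9) = 26.0 m/s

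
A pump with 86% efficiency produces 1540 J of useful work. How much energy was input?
W_in = W_out/η = 1540/0.86 = 1791 J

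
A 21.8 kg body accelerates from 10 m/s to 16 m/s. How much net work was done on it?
W = ΔKE = ½m(v₂² − v₁²) = ½(21.8)(16² − 10²) = 1700.4 J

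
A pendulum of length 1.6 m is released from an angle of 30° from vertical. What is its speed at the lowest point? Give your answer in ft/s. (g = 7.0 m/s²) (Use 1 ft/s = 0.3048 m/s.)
h = L(1 − cosθ) = 1.6(1 − cos30°) = 0.214359 m
v = √(2gh) = √(2·7.0·0.214359) = 1.73235 m/s = 5.684 ft/s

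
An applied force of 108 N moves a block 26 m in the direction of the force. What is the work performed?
W = F·d = (108)(26) = 2808 J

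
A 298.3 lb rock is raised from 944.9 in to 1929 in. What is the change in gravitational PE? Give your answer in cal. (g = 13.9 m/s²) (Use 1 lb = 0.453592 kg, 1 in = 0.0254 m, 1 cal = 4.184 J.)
Convert to SI: m = 135.306 kg, Δh = 24.9961 m
ΔPE = mgΔh = (135.306)(13.9)(24.9961) = 47011.7 J = 11240 cal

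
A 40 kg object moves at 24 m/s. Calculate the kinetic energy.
KE = ½mv² = ½(40)(24)² = 11520.0 J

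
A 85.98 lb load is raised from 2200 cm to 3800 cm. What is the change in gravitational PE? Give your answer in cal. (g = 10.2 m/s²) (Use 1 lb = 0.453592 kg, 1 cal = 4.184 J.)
Convert to SI: m = 38.9998 kg, Δh = 16.0 m
ΔPE = mgΔh = (38.9998)(10.2)(16.0) = 6364.77 J = 1521 cal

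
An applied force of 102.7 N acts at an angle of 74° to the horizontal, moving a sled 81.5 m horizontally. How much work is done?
W = F·d·cosθ = (102.7)(81.5)cos(74°) = 2307 J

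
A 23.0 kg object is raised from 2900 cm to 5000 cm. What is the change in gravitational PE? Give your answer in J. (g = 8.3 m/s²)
Convert to SI: m = 23.0 kg, Δh = 21.0 m
ΔPE = mgΔh = (23.0)(8.3)(21.0) = 4009 J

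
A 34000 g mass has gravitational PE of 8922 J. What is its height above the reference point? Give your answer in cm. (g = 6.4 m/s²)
Convert to SI: m = 34.0 kg, PE = 8922.0 J
h = PE/(mg) = 8922.0/(34.0·6.4) = 41.0018 m = 4100 cm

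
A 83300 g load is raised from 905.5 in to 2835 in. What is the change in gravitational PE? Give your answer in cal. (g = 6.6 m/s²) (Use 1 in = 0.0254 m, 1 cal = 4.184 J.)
Convert to SI: m = 83.3 kg, Δh = 49.0093 m
ΔPE = mgΔh = (83.3)(6.6)(49.0093) = 26944.3 J = 6440 cal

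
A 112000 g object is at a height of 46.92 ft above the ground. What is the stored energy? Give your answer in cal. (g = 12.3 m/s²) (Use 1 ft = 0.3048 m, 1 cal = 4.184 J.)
Convert to SI: m = 112.0 kg, h = 14.3012 m
PE = mgh = (112.0)(12.3)(14.3012) = 19701.4 J = 4709 cal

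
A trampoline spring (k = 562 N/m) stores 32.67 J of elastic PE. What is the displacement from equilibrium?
x = √(2·PE/k) = √(2·32.67/562) = 0.341 m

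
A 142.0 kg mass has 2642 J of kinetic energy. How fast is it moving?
v = √(2·KE/m) = √(2·2642/142.0) = 6.1 m/s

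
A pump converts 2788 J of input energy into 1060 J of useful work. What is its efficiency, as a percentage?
η = W_out/W_in = 1060/2788 = 38.02%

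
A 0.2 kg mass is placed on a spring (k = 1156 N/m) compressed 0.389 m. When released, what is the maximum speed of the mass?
½kx² = ½mv² ⇒ v = x√(k/m) = (0.389)√(1156/0.2) = 29.57 m/s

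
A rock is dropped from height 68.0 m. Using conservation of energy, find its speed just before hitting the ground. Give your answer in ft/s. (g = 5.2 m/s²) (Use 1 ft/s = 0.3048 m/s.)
mgh = ½mv² ⇒ v = √(2gh) = √(2·5.2·68.0) = 26.5932 m/s = 87.25 ft/s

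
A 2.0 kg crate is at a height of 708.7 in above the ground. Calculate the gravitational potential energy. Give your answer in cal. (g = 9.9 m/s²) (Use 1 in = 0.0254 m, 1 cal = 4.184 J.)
Convert to SI: m = 2.0 kg, h = 18.001 m
PE = mgh = (2.0)(9.9)(18.001) = 356.419 J = 85.19 cal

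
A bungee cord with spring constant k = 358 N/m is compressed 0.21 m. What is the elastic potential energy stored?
PE = ½kx² = ½(358)(0.21)² = 7.894 J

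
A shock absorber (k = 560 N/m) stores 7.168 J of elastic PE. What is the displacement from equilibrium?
x = √(2·PE/k) = √(2·7.168/560) = 0.16 m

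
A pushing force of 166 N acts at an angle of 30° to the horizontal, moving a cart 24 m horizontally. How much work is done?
W = F·d·cosθ = (166)(24)cos(30°) = 3450 J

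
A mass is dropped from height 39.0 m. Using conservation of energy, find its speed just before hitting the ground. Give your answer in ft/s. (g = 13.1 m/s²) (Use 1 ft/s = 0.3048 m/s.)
mgh = ½mv² ⇒ v = √(2gh) = √(2·13.1·39.0) = 31.9656 m/s = 104.9 ft/s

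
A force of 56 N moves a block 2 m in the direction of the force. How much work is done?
W = F·d = (56)(2) = 112.0 J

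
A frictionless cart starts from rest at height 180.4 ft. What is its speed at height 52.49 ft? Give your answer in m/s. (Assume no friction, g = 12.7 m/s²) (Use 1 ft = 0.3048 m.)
Convert to SI: h₁−h₂ = 38.987 m
mgh₁ = mgh₂ + ½mv² ⇒ v = √(2g(h₁−h₂)) = √(2·12.7·38.987) = 31.47 m/s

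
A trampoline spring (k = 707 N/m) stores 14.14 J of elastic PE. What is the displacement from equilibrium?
x = √(2·PE/k) = √(2·14.14/707) = 0.2 m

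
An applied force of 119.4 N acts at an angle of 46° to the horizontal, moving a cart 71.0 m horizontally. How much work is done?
W = F·d·cosθ = (119.4)(71.0)cos(46°) = 5889 J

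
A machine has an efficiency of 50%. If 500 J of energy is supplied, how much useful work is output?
W_out = η·W_in = 0.5·500 = 250.0 J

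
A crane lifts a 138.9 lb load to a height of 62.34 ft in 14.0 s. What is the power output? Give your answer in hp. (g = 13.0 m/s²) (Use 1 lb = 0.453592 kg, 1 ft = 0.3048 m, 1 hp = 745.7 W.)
Convert to SI: m = 63.0039 kg, h = 19.0012 m, t = 14.0 s
P = mgh/t = (63.0039)(13.0)(19.0012)/14.0 = 1111.64 W = 1.491 hp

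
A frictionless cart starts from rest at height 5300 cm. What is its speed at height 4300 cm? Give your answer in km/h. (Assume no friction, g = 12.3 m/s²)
Convert to SI: h₁−h₂ = 10.0 m
mgh₁ = mgh₂ + ½mv² ⇒ v = √(2g(h₁−h₂)) = √(2·12.3·10.0) = 15.6844 m/s = 56.46 km/h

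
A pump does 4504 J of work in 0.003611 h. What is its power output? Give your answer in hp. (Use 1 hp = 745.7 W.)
Convert to SI: W = 4504.0 J, t = 12.9996 s
P = W/t = 4504.0/12.9996 = 346.472 W = 0.4646 hp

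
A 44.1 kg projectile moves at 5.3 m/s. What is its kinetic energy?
KE = ½mv² = ½(44.1)(5.3)² = 619.4 J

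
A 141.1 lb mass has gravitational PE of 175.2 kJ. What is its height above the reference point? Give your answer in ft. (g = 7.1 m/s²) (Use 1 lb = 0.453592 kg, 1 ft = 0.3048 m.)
Convert to SI: m = 64.0018 kg, PE = 175200 J
h = PE/(mg) = 175200/(64.0018·7.1) = 385.552 m = 1265 ft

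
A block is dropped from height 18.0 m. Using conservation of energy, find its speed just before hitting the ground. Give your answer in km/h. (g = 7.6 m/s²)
mgh = ½mv² ⇒ v = √(2gh) = √(2·7.6·18.0) = 16.5409 m/s = 59.55 km/h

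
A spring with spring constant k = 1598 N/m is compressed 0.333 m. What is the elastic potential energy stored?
PE = ½kx² = ½(1598)(0.333)² = 88.6 J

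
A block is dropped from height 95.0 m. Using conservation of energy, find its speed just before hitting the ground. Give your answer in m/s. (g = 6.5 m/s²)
mgh = ½mv² ⇒ v = √(2gh) = √(2·6.5·95.0) = 35.14 m/s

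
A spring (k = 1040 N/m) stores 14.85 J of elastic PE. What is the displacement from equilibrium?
x = √(2·PE/k) = √(2·14.85/1040) = 0.169 m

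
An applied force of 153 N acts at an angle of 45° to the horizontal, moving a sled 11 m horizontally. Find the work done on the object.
W = F·d·cosθ = (153)(11)cos(45°) = 1190 J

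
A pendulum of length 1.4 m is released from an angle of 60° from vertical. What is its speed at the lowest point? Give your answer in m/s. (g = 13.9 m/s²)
h = L(1 − cosθ) = 1.4(1 − cos60°) = 0.7 m
v = √(2gh) = √(2·13.9·0.7) = 4.411 m/s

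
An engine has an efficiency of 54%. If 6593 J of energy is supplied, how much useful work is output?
W_out = η·W_in = 0.54·6593 = 3560.22 J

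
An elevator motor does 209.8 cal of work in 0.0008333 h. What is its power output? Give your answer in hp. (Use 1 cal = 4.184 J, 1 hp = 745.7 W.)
Convert to SI: W = 877.803 J, t = 2.99988 s
P = W/t = 877.803/2.99988 = 292.613 W = 0.3924 hp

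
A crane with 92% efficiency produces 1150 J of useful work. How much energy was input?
W_in = W_out/η = 1150/0.92 = 1250 J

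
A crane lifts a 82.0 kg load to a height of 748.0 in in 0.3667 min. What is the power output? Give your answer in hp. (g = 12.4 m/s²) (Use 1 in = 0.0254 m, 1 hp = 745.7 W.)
Convert to SI: m = 82.0 kg, h = 18.9992 m, t = 22.002 s
P = mgh/t = (82.0)(12.4)(18.9992)/22.002 = 878.029 W = 1.177 hp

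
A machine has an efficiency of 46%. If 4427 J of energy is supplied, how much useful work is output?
W_out = η·W_in = 0.46·4427 = 2036.42 J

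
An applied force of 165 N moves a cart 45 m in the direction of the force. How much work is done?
W = F·d = (165)(45) = 7425 J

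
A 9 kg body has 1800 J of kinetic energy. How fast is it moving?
v = √(2·KE/m) = √(2·1800/9) = 20.0 m/s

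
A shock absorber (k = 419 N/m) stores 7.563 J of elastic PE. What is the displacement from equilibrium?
x = √(2·PE/k) = √(2·7.563/419) = 0.19 m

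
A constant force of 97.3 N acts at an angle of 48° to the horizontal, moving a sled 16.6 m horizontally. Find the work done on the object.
W = F·d·cosθ = (97.3)(16.6)cos(48°) = 1081 J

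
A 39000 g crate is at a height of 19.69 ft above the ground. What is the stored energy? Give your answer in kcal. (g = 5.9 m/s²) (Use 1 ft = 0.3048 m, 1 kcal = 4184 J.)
Convert to SI: m = 39.0 kg, h = 6.00151 m
PE = mgh = (39.0)(5.9)(6.00151) = 1380.95 J = 0.3301 kcal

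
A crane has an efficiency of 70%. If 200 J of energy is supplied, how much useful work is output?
W_out = η·W_in = 0.7·200 = 140.0 J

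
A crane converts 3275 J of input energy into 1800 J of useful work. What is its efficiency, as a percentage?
η = W_out/W_in = 1800/3275 = 54.96%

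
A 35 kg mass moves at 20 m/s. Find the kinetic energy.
KE = ½mv² = ½(35)(20)² = 7000.0 J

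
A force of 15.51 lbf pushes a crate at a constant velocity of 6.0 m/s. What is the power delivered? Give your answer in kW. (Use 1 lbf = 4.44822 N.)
Convert to SI: F = 68.9919 N, v = 6.0 m/s
P = Fv = (68.9919)(6.0) = 413.951 W = 0.414 kW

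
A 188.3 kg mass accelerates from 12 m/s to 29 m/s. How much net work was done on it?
W = ΔKE = ½m(v₂² − v₁²) = ½(188.3)(29² − 12²) = 65622.55 J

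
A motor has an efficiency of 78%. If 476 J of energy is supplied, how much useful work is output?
W_out = η·W_in = 0.78·476 = 371.28 J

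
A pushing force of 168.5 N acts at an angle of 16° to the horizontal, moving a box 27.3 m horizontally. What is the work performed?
W = F·d·cosθ = (168.5)(27.3)cos(16°) = 4422 J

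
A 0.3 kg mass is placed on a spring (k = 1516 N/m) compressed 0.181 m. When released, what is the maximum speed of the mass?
½kx² = ½mv² ⇒ v = x√(k/m) = (0.181)√(1516/0.3) = 12.87 m/s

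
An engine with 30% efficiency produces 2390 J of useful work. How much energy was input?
W_in = W_out/η = 2390/0.3 = 7967 J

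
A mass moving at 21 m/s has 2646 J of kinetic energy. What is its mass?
m = 2·KE/v² = 2·2646/(21)² = 12.0 kg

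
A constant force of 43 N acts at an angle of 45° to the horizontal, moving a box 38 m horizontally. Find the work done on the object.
W = F·d·cosθ = (43)(38)cos(45°) = 1155 J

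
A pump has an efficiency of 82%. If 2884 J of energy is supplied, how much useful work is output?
W_out = η·W_in = 0.82·2884 = 2364.88 J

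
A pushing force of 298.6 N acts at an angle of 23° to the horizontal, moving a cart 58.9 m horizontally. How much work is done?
W = F·d·cosθ = (298.6)(58.9)cos(23°) = 16190 J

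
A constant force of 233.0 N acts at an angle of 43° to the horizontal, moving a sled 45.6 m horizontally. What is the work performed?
W = F·d·cosθ = (233.0)(45.6)cos(43°) = 7770 J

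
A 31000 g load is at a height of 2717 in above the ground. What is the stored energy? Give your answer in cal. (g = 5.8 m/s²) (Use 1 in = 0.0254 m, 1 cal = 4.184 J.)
Convert to SI: m = 31.0 kg, h = 69.0118 m
PE = mgh = (31.0)(5.8)(69.0118) = 12408.3 J = 2966 cal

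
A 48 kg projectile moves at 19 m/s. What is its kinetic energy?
KE = ½mv² = ½(48)(19)² = 8664.0 J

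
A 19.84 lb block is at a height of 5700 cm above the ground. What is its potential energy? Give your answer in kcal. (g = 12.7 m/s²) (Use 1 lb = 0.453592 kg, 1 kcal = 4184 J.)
Convert to SI: m = 8.99927 kg, h = 57.0 m
PE = mgh = (8.99927)(12.7)(57.0) = 6514.57 J = 1.557 kcal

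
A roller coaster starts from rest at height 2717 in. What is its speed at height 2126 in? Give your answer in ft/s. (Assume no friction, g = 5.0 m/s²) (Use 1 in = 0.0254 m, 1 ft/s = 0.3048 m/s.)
Convert to SI: h₁−h₂ = 15.0114 m
mgh₁ = mgh₂ + ½mv² ⇒ v = √(2g(h₁−h₂)) = √(2·5.0·15.0114) = 12.2521 m/s = 40.2 ft/s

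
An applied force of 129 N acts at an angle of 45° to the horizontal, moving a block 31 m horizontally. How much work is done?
W = F·d·cosθ = (129)(31)cos(45°) = 2828 J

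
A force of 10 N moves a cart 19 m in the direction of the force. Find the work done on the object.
W = F·d = (10)(19) = 190.0 J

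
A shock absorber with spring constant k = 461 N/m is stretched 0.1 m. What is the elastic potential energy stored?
PE = ½kx² = ½(461)(0.1)² = 2.305 J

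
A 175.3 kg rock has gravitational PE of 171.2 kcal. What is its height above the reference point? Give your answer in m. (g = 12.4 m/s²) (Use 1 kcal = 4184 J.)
Convert to SI: m = 175.3 kg, PE = 716301 J
h = PE/(mg) = 716301/(175.3·12.4) = 329.5 m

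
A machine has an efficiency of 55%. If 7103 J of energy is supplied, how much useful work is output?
W_out = η·W_in = 0.55·7103 = 3906.65 J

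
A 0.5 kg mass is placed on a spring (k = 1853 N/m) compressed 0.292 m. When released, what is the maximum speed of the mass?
½kx² = ½mv² ⇒ v = x√(k/m) = (0.292)√(1853/0.5) = 17.78 m/s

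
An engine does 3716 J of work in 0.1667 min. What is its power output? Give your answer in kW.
Convert to SI: W = 3716.0 J, t = 10.002 s
P = W/t = 3716.0/10.002 = 371.526 W = 0.3715 kW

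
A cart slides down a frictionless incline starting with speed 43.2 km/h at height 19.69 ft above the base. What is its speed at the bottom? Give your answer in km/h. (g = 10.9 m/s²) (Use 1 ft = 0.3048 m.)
Convert to SI: v₀ = 12.0 m/s, h = 6.00151 m
½mv₀² + mgh = ½mv² ⇒ v = √(v₀² + 2gh) = √(12.0² + 2·10.9·6.00151) = 16.5781 m/s = 59.68 km/h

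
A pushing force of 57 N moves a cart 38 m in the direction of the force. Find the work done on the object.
W = F·d = (57)(38) = 2166 J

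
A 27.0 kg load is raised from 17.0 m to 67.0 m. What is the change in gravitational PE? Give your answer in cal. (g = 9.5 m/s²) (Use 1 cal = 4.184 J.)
ΔPE = mgΔh = (27.0)(9.5)(50.0) = 12825.0 J = 3065 cal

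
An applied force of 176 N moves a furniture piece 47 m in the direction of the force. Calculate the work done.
W = F·d = (176)(47) = 8272 J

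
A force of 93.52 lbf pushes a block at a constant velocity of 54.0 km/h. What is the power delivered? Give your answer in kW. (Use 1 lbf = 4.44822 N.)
Convert to SI: F = 415.998 N, v = 15.0 m/s
P = Fv = (415.998)(15.0) = 6239.96 W = 6.24 kW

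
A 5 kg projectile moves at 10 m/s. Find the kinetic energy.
KE = ½mv² = ½(5)(10)² = 250.0 J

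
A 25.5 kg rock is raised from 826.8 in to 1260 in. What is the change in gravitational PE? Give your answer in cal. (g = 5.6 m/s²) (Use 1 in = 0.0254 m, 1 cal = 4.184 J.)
Convert to SI: m = 25.5 kg, Δh = 11.0033 m
ΔPE = mgΔh = (25.5)(5.6)(11.0033) = 1571.27 J = 375.5 cal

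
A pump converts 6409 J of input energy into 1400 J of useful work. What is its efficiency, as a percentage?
η = W_out/W_in = 1400/6409 = 21.84%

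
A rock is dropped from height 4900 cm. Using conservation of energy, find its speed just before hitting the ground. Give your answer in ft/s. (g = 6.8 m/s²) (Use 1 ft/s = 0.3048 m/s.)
Convert to SI: h = 49.0 m
mgh = ½mv² ⇒ v = √(2gh) = √(2·6.8·49.0) = 25.8147 m/s = 84.69 ft/s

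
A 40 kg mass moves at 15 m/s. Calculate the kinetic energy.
KE = ½mv² = ½(40)(15)² = 4500.0 J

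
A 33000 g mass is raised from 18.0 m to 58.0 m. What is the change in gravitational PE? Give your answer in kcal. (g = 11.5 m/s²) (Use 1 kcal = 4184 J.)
Convert to SI: m = 33.0 kg, Δh = 40.0 m
ΔPE = mgΔh = (33.0)(11.5)(40.0) = 15180.0 J = 3.628 kcal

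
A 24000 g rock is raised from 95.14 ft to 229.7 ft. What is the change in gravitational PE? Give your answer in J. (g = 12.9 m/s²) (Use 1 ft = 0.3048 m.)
Convert to SI: m = 24.0 kg, Δh = 41.0139 m
ΔPE = mgΔh = (24.0)(12.9)(41.0139) = 12700 J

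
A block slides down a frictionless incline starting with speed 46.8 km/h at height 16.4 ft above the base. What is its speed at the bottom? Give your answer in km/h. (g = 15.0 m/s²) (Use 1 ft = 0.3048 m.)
Convert to SI: v₀ = 13.0 m/s, h = 4.99872 m
½mv₀² + mgh = ½mv² ⇒ v = √(v₀² + 2gh) = √(13.0² + 2·15.0·4.99872) = 17.8595 m/s = 64.29 km/h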